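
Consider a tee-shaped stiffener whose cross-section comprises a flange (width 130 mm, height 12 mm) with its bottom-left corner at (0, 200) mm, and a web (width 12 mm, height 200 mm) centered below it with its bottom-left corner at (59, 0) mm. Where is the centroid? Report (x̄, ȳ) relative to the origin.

x̄ = 65.00 mm, ȳ = 141.76 mm

Part | A | x̄ᵢ | ȳᵢ | A·x̄ᵢ | A·ȳᵢ
web | 2400.00 | 65.00 | 100.00 | 156000.00 | 240000.00
flange | 1560.00 | 65.00 | 206.00 | 101400.00 | 321360.00
Σ | 3960.00 |  |  | 257400.00 | 561360.00
x̄ = 257400.00 / 3960.00 = 65.00 mm
ȳ = 561360.00 / 3960.00 = 141.76 mm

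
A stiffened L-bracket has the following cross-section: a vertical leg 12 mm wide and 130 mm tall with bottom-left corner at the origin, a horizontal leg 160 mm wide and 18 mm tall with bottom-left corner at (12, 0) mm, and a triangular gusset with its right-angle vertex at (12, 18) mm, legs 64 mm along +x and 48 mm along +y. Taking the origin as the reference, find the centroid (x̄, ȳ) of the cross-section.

x̄ = 54.47 mm, ȳ = 30.04 mm

vertical leg: A = 12 × 130 = 1560.00, centroid at (6.00, 65.00).
horizontal leg: A = 160 × 18 = 2880.00, centroid at (92.00, 9.00).
gusset: A = ½·64·48 = 1536.00, centroid at (33.33, 34.00).
ΣA = 5976.00 mm²
ΣAx̄ = (1560.00)(6.00) + (2880.00)(92.00) + (1536.00)(33.33) = 325520.00 mm³
ΣAȳ = (1560.00)(65.00) + (2880.00)(9.00) + (1536.00)(34.00) = 179544.00 mm³
x̄ = 325520.00 / 5976.00 = 54.47 mm
ȳ = 179544.00 / 5976.00 = 30.04 mm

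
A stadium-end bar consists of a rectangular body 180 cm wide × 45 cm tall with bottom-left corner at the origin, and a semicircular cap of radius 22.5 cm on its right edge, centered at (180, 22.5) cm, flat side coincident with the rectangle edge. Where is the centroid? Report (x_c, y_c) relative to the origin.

x_c = 98.90 cm, y_c = 22.50 cm

rectangular body: A = 180 × 45 = 8100.00, centroid at (90.00, 22.50).
semicircular end: A = ½π·22.5² = 795.22, centroid at (189.55, 22.50).
ΣA = 8895.22 cm²
ΣAx_c = (8100.00)(90.00) + (795.22)(189.55) = 879732.57 cm³
ΣAy_c = (8100.00)(22.50) + (795.22)(22.50) = 200142.35 cm³
x_c = 879732.57 / 8895.22 = 98.90 cm
y_c = 200142.35 / 8895.22 = 22.50 cm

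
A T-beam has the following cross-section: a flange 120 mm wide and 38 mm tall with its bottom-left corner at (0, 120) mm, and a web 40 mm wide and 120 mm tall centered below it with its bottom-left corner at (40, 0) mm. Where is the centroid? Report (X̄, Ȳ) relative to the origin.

web: A = 40 × 120 = 4800.00, centroid at (60.00, 60.00).
flange: A = 120 × 38 = 4560.00, centroid at (60.00, 139.00).
ΣA = 9360.00 mm², ΣAX̄ = 561600.00 mm³, ΣAȲ = 921840.00 mm³.
X̄ = 561600.00/9360.00 = 60.00 mm; Ȳ = 921840.00/9360.00 = 98.49 mm.

X̄ = 60.00 mm, Ȳ = 98.49 mm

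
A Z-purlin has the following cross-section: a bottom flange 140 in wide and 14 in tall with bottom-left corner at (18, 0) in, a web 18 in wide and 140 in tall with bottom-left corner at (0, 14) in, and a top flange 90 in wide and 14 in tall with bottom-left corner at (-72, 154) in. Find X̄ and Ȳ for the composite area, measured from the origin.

X̄ = 28.07 in, Ȳ = 74.61 in

bottom flange: A = 140 × 14 = 1960.00, centroid at (88.00, 7.00).
web: A = 18 × 140 = 2520.00, centroid at (9.00, 84.00).
top flange: A = 90 × 14 = 1260.00, centroid at (-27.00, 161.00).
ΣA = 5740.00 in²
ΣAX̄ = (1960.00)(88.00) + (2520.00)(9.00) + (1260.00)(-27.00) = 161140.00 in³
ΣAȲ = (1960.00)(7.00) + (2520.00)(84.00) + (1260.00)(161.00) = 428260.00 in³
X̄ = 161140.00 / 5740.00 = 28.07 in
Ȳ = 428260.00 / 5740.00 = 74.61 in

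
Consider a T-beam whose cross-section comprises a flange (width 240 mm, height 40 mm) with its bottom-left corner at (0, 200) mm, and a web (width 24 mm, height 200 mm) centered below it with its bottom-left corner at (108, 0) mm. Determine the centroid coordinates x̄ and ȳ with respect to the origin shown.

Part | A | x̄ᵢ | ȳᵢ | A·x̄ᵢ | A·ȳᵢ
web | 4800.00 | 120.00 | 100.00 | 576000.00 | 480000.00
flange | 9600.00 | 120.00 | 220.00 | 1152000.00 | 2112000.00
Σ | 14400.00 |  |  | 1728000.00 | 2592000.00
x̄ = 1728000.00 / 14400.00 = 120.00 mm
ȳ = 2592000.00 / 14400.00 = 180.00 mm

x̄ = 120.00 mm, ȳ = 180.00 mm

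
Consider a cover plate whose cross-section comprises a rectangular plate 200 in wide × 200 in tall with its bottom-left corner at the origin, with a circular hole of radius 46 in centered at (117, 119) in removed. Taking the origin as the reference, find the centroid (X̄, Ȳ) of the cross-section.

X̄ = 96.61 in, Ȳ = 96.21 in

plate: A = 200 × 200 = 40000.00, centroid at (100.00, 100.00).
hole: A = −π·46² = -6647.61, centroid at (117.00, 119.00).
ΣA = 33352.39 in², ΣAX̄ = 3222229.62 in³, ΣAȲ = 3208934.40 in³.
X̄ = 3222229.62/33352.39 = 96.61 in; Ȳ = 3208934.40/33352.39 = 96.21 in.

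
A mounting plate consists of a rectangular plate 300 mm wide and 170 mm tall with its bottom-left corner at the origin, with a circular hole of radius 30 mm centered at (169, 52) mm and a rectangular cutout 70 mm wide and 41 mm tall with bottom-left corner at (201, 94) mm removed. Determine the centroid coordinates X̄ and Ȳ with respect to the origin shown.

X̄ = 143.37 mm, Ȳ = 85.19 mm

plate: A = 300 × 170 = 51000.00, centroid at (150.00, 85.00).
hole 1: A = −π·30² = -2827.43, centroid at (169.00, 52.00).
hole 2: A = −(70 × 41) = -2870.00, centroid at (236.00, 114.50).
ΣA = 45302.57 mm²
ΣAX̄ = (51000.00)(150.00) + (-2827.43)(169.00) + (-2870.00)(236.00) = 6494843.76 mm³
ΣAȲ = (51000.00)(85.00) + (-2827.43)(52.00) + (-2870.00)(114.50) = 3859358.46 mm³
X̄ = 6494843.76 / 45302.57 = 143.37 mm
Ȳ = 3859358.46 / 45302.57 = 85.19 mm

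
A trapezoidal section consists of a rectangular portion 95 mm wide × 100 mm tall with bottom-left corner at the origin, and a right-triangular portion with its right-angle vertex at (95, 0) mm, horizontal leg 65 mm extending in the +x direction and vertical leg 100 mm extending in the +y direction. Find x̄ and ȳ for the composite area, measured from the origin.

x̄ = 65.13 mm, ȳ = 45.75 mm

rectangular portion: A = 95 × 100 = 9500.00, centroid at (47.50, 50.00).
triangular portion: A = ½·65·100 = 3250.00, centroid at (116.67, 33.33).
ΣA = 12750.00 mm², ΣAx̄ = 830416.67 mm³, ΣAȳ = 583333.33 mm³.
x̄ = 830416.67/12750.00 = 65.13 mm; ȳ = 583333.33/12750.00 = 45.75 mm.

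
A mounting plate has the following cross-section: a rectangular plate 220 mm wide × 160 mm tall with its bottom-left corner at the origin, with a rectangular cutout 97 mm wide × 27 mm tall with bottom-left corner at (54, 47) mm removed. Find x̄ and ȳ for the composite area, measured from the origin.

x̄ = 110.60 mm, ȳ = 81.57 mm

plate: A = 220 × 160 = 35200.00, centroid at (110.00, 80.00).
hole: A = −(97 × 27) = -2619.00, centroid at (102.50, 60.50).
ΣA = 32581.00 mm², ΣAx̄ = 3603552.50 mm³, ΣAȳ = 2657550.50 mm³.
x̄ = 3603552.50/32581.00 = 110.60 mm; ȳ = 2657550.50/32581.00 = 81.57 mm.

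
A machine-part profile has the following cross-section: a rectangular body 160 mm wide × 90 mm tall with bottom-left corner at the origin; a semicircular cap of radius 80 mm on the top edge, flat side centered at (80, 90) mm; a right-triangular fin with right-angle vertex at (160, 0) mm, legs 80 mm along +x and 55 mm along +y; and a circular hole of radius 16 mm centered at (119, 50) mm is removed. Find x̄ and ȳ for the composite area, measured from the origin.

x̄ = 87.86 mm, ȳ = 73.28 mm

rectangular body: A = 160 × 90 = 14400.00, centroid at (80.00, 45.00).
semicircular top: A = ½π·80² = 10053.10, centroid at (80.00, 123.95).
triangular fin: A = ½·80·55 = 2200.00, centroid at (186.67, 18.33).
hole: A = −π·16² = -804.25, centroid at (119.00, 50.00).
ΣA = 25848.85 mm², ΣAx̄ = 2271208.91 mm³, ΣAȳ = 1894232.96 mm³.
x̄ = 2271208.91/25848.85 = 87.86 mm; ȳ = 1894232.96/25848.85 = 73.28 mm.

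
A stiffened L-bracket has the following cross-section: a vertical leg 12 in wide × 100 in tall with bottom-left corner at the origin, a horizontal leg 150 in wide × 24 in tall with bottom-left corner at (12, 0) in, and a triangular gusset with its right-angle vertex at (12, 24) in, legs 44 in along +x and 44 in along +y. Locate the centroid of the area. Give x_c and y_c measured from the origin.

x_c = 60.02 in, y_c = 24.38 in

vertical leg: A = 12 × 100 = 1200.00, centroid at (6.00, 50.00).
horizontal leg: A = 150 × 24 = 3600.00, centroid at (87.00, 12.00).
gusset: A = ½·44·44 = 968.00, centroid at (26.67, 38.67).
ΣA = 5768.00 in², ΣAx_c = 346213.33 in³, ΣAy_c = 140629.33 in³.
x_c = 346213.33/5768.00 = 60.02 in; y_c = 140629.33/5768.00 = 24.38 in.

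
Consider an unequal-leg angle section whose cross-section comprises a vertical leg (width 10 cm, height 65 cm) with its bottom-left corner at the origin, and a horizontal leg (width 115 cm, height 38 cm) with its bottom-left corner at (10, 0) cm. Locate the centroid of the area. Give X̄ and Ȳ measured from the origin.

vertical leg: A = 10 × 65 = 650.00, centroid at (5.00, 32.50).
horizontal leg: A = 115 × 38 = 4370.00, centroid at (67.50, 19.00).
ΣA = 5020.00 cm², ΣAX̄ = 298225.00 cm³, ΣAȲ = 104155.00 cm³.
X̄ = 298225.00/5020.00 = 59.41 cm; Ȳ = 104155.00/5020.00 = 20.75 cm.

X̄ = 59.41 cm, Ȳ = 20.75 cm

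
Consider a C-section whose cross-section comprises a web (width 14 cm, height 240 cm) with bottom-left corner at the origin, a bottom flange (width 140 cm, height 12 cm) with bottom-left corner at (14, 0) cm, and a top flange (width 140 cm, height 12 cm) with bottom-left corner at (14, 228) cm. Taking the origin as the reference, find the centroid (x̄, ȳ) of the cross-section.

web: A = 14 × 240 = 3360.00, centroid at (7.00, 120.00).
bottom flange: A = 140 × 12 = 1680.00, centroid at (84.00, 6.00).
top flange: A = 140 × 12 = 1680.00, centroid at (84.00, 234.00).
ΣA = 6720.00 cm²
ΣAx̄ = (3360.00)(7.00) + (1680.00)(84.00) + (1680.00)(84.00) = 305760.00 cm³
ΣAȳ = (3360.00)(120.00) + (1680.00)(6.00) + (1680.00)(234.00) = 806400.00 cm³
x̄ = 305760.00 / 6720.00 = 45.50 cm
ȳ = 806400.00 / 6720.00 = 120.00 cm

x̄ = 45.50 cm, ȳ = 120.00 cm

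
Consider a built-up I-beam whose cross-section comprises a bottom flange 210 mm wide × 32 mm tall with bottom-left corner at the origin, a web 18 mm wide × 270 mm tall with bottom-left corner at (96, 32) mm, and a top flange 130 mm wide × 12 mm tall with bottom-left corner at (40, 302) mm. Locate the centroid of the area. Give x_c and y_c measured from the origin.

bottom flange: A = 210 × 32 = 6720.00, centroid at (105.00, 16.00).
web: A = 18 × 270 = 4860.00, centroid at (105.00, 167.00).
top flange: A = 130 × 12 = 1560.00, centroid at (105.00, 308.00).
ΣA = 13140.00 mm², ΣAx_c = 1379700.00 mm³, ΣAy_c = 1399620.00 mm³.
x_c = 1379700.00/13140.00 = 105.00 mm; y_c = 1399620.00/13140.00 = 106.52 mm.

x_c = 105.00 mm, y_c = 106.52 mm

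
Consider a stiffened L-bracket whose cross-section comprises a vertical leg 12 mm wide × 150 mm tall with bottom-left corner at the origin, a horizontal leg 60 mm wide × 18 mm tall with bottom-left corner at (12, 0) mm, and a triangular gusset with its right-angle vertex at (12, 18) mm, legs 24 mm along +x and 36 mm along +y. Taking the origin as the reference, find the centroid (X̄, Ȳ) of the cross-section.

X̄ = 19.57 mm, Ȳ = 47.61 mm

vertical leg: A = 12 × 150 = 1800.00, centroid at (6.00, 75.00).
horizontal leg: A = 60 × 18 = 1080.00, centroid at (42.00, 9.00).
gusset: A = ½·24·36 = 432.00, centroid at (20.00, 30.00).
ΣA = 3312.00 mm²
ΣAX̄ = (1800.00)(6.00) + (1080.00)(42.00) + (432.00)(20.00) = 64800.00 mm³
ΣAȲ = (1800.00)(75.00) + (1080.00)(9.00) + (432.00)(30.00) = 157680.00 mm³
X̄ = 64800.00 / 3312.00 = 19.57 mm
Ȳ = 157680.00 / 3312.00 = 47.61 mm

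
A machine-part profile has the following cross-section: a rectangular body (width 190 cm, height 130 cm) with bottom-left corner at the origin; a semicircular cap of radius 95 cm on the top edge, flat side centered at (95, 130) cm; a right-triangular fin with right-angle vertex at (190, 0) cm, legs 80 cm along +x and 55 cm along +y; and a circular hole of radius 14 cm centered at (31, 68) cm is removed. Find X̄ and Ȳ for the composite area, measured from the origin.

rectangular body: A = 190 × 130 = 24700.00, centroid at (95.00, 65.00).
semicircular top: A = ½π·95² = 14176.44, centroid at (95.00, 170.32).
triangular fin: A = ½·80·55 = 2200.00, centroid at (216.67, 18.33).
hole: A = −π·14² = -615.75, centroid at (31.00, 68.00).
ΣA = 40460.68 cm²
ΣAX̄ = (24700.00)(95.00) + (14176.44)(95.00) + (2200.00)(216.67) + (-615.75)(31.00) = 4150839.85 cm³
ΣAȲ = (24700.00)(65.00) + (14176.44)(170.32) + (2200.00)(18.33) + (-615.75)(68.00) = 4018482.31 cm³
X̄ = 4150839.85 / 40460.68 = 102.59 cm
Ȳ = 4018482.31 / 40460.68 = 99.32 cm

X̄ = 102.59 cm, Ȳ = 99.32 cm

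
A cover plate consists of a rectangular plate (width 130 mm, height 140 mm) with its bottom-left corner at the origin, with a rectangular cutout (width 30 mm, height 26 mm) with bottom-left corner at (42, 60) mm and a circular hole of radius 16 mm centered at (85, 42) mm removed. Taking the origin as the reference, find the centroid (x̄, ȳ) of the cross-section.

plate: A = 130 × 140 = 18200.00, centroid at (65.00, 70.00).
hole 1: A = −(30 × 26) = -780.00, centroid at (57.00, 73.00).
hole 2: A = −π·16² = -804.25, centroid at (85.00, 42.00).
ΣA = 16615.75 mm², ΣAx̄ = 1070178.94 mm³, ΣAȳ = 1183281.60 mm³.
x̄ = 1070178.94/16615.75 = 64.41 mm; ȳ = 1183281.60/16615.75 = 71.21 mm.

x̄ = 64.41 mm, ȳ = 71.21 mm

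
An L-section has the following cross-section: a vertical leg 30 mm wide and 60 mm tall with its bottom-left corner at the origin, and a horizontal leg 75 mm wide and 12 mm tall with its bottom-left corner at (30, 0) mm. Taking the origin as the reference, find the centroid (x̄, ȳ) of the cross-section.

x̄ = 32.50 mm, ȳ = 22.00 mm

Part | A | x̄ᵢ | ȳᵢ | A·x̄ᵢ | A·ȳᵢ
vertical leg | 1800.00 | 15.00 | 30.00 | 27000.00 | 54000.00
horizontal leg | 900.00 | 67.50 | 6.00 | 60750.00 | 5400.00
Σ | 2700.00 |  |  | 87750.00 | 59400.00
x̄ = 87750.00 / 2700.00 = 32.50 mm
ȳ = 59400.00 / 2700.00 = 22.00 mm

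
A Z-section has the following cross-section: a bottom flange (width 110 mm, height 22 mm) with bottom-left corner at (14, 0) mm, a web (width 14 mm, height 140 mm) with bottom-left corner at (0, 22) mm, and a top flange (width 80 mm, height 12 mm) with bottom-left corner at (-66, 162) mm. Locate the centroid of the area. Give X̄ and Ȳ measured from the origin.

bottom flange: A = 110 × 22 = 2420.00, centroid at (69.00, 11.00).
web: A = 14 × 140 = 1960.00, centroid at (7.00, 92.00).
top flange: A = 80 × 12 = 960.00, centroid at (-26.00, 168.00).
ΣA = 5340.00 mm², ΣAX̄ = 155740.00 mm³, ΣAȲ = 368220.00 mm³.
X̄ = 155740.00/5340.00 = 29.16 mm; Ȳ = 368220.00/5340.00 = 68.96 mm.

X̄ = 29.16 mm, Ȳ = 68.96 mm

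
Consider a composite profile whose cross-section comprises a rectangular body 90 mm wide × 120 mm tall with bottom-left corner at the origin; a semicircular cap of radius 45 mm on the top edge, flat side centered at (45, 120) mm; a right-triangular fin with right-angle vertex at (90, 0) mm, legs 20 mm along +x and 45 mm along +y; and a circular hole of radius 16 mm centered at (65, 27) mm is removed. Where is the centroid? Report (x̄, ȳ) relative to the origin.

x̄ = 45.53 mm, ȳ = 78.93 mm

Part | A | x̄ᵢ | ȳᵢ | A·x̄ᵢ | A·ȳᵢ
rectangular body | 10800.00 | 45.00 | 60.00 | 486000.00 | 648000.00
semicircular top | 3180.86 | 45.00 | 139.10 | 143138.82 | 442453.51
triangular fin | 450.00 | 96.67 | 15.00 | 43500.00 | 6750.00
hole | -804.25 | 65.00 | 27.00 | -52276.10 | -21714.69
Σ | 13626.61 |  |  | 620362.71 | 1075488.82
x̄ = 620362.71 / 13626.61 = 45.53 mm
ȳ = 1075488.82 / 13626.61 = 78.93 mm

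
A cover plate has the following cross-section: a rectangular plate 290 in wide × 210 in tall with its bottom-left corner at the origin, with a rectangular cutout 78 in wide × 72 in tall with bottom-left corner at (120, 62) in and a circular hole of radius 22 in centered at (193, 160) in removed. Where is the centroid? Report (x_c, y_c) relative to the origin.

plate: A = 290 × 210 = 60900.00, centroid at (145.00, 105.00).
hole 1: A = −(78 × 72) = -5616.00, centroid at (159.00, 98.00).
hole 2: A = −π·22² = -1520.53, centroid at (193.00, 160.00).
ΣA = 53763.47 in²
ΣAx_c = (60900.00)(145.00) + (-5616.00)(159.00) + (-1520.53)(193.00) = 7644093.55 in³
ΣAy_c = (60900.00)(105.00) + (-5616.00)(98.00) + (-1520.53)(160.00) = 5600847.06 in³
x_c = 7644093.55 / 53763.47 = 142.18 in
y_c = 5600847.06 / 53763.47 = 104.18 in

x_c = 142.18 in, y_c = 104.18 in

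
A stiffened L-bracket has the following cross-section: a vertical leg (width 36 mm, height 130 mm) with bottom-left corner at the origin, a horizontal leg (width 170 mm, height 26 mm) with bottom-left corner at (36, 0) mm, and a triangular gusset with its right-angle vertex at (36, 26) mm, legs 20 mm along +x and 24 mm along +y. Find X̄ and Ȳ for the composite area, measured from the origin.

vertical leg: A = 36 × 130 = 4680.00, centroid at (18.00, 65.00).
horizontal leg: A = 170 × 26 = 4420.00, centroid at (121.00, 13.00).
gusset: A = ½·20·24 = 240.00, centroid at (42.67, 34.00).
ΣA = 9340.00 mm²
ΣAX̄ = (4680.00)(18.00) + (4420.00)(121.00) + (240.00)(42.67) = 629300.00 mm³
ΣAȲ = (4680.00)(65.00) + (4420.00)(13.00) + (240.00)(34.00) = 369820.00 mm³
X̄ = 629300.00 / 9340.00 = 67.38 mm
Ȳ = 369820.00 / 9340.00 = 39.60 mm

X̄ = 67.38 mm, Ȳ = 39.60 mm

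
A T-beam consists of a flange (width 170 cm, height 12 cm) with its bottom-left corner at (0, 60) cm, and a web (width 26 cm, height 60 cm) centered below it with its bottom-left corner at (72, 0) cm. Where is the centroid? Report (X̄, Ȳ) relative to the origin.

X̄ = 85.00 cm, Ȳ = 50.40 cm

web: A = 26 × 60 = 1560.00, centroid at (85.00, 30.00).
flange: A = 170 × 12 = 2040.00, centroid at (85.00, 66.00).
ΣA = 3600.00 cm²
ΣAX̄ = (1560.00)(85.00) + (2040.00)(85.00) = 306000.00 cm³
ΣAȲ = (1560.00)(30.00) + (2040.00)(66.00) = 181440.00 cm³
X̄ = 306000.00 / 3600.00 = 85.00 cm
Ȳ = 181440.00 / 3600.00 = 50.40 cm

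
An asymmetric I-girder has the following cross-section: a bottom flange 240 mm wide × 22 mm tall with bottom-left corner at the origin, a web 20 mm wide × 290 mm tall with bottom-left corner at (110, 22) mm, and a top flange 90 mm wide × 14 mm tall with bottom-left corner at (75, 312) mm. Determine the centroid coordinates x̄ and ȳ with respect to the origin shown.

x̄ = 120.00 mm, ȳ = 115.77 mm

bottom flange: A = 240 × 22 = 5280.00, centroid at (120.00, 11.00).
web: A = 20 × 290 = 5800.00, centroid at (120.00, 167.00).
top flange: A = 90 × 14 = 1260.00, centroid at (120.00, 319.00).
ΣA = 12340.00 mm²
ΣAx̄ = (5280.00)(120.00) + (5800.00)(120.00) + (1260.00)(120.00) = 1480800.00 mm³
ΣAȳ = (5280.00)(11.00) + (5800.00)(167.00) + (1260.00)(319.00) = 1428620.00 mm³
x̄ = 1480800.00 / 12340.00 = 120.00 mm
ȳ = 1428620.00 / 12340.00 = 115.77 mm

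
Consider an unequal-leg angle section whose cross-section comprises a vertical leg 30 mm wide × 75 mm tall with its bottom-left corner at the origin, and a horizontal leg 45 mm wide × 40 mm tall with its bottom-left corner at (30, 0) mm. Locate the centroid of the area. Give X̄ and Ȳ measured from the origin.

X̄ = 31.67 mm, Ȳ = 29.72 mm

Part | A | x̄ᵢ | ȳᵢ | A·x̄ᵢ | A·ȳᵢ
vertical leg | 2250.00 | 15.00 | 37.50 | 33750.00 | 84375.00
horizontal leg | 1800.00 | 52.50 | 20.00 | 94500.00 | 36000.00
Σ | 4050.00 |  |  | 128250.00 | 120375.00
X̄ = 128250.00 / 4050.00 = 31.67 mm
Ȳ = 120375.00 / 4050.00 = 29.72 mm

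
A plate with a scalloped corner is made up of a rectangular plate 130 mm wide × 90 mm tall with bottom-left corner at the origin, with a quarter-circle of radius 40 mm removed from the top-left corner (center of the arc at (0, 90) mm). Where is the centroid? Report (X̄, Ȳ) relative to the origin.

X̄ = 70.78 mm, Ȳ = 41.63 mm

plate: A = 130 × 90 = 11700.00, centroid at (65.00, 45.00).
removed quarter-circle: A = −¼π·40² = -1256.64, centroid at (16.98, 73.02).
ΣA = 10443.36 mm²
ΣAX̄ = (11700.00)(65.00) + (-1256.64)(16.98) = 739166.67 mm³
ΣAȲ = (11700.00)(45.00) + (-1256.64)(73.02) = 434736.00 mm³
X̄ = 739166.67 / 10443.36 = 70.78 mm
Ȳ = 434736.00 / 10443.36 = 41.63 mm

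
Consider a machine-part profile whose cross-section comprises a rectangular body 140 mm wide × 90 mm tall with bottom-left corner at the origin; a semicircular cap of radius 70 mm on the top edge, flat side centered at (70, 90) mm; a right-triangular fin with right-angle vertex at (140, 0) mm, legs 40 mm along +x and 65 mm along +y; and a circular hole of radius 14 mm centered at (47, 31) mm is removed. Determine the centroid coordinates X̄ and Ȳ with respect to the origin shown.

X̄ = 75.84 mm, Ȳ = 71.37 mm

Part | A | x̄ᵢ | ȳᵢ | A·x̄ᵢ | A·ȳᵢ
rectangular body | 12600.00 | 70.00 | 45.00 | 882000.00 | 567000.00
semicircular top | 7696.90 | 70.00 | 119.71 | 538783.14 | 921387.85
triangular fin | 1300.00 | 153.33 | 21.67 | 199333.33 | 28166.67
hole | -615.75 | 47.00 | 31.00 | -28940.35 | -19088.32
Σ | 20981.15 |  |  | 1591176.12 | 1497466.20
X̄ = 1591176.12 / 20981.15 = 75.84 mm
Ȳ = 1497466.20 / 20981.15 = 71.37 mm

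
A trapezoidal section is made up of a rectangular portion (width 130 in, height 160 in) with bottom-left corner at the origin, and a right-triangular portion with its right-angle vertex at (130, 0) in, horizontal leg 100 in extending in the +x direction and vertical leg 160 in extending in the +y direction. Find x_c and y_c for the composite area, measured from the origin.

rectangular portion: A = 130 × 160 = 20800.00, centroid at (65.00, 80.00).
triangular portion: A = ½·100·160 = 8000.00, centroid at (163.33, 53.33).
ΣA = 28800.00 in²
ΣAx_c = (20800.00)(65.00) + (8000.00)(163.33) = 2658666.67 in³
ΣAy_c = (20800.00)(80.00) + (8000.00)(53.33) = 2090666.67 in³
x_c = 2658666.67 / 28800.00 = 92.31 in
y_c = 2090666.67 / 28800.00 = 72.59 in

x_c = 92.31 in, y_c = 72.59 in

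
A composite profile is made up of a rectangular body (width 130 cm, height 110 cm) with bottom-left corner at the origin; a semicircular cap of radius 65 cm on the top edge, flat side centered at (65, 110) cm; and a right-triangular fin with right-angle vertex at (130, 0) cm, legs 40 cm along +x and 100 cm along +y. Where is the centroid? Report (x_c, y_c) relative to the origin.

x_c = 71.83 cm, y_c = 77.01 cm

rectangular body: A = 130 × 110 = 14300.00, centroid at (65.00, 55.00).
semicircular top: A = ½π·65² = 6636.61, centroid at (65.00, 137.59).
triangular fin: A = ½·40·100 = 2000.00, centroid at (143.33, 33.33).
ΣA = 22936.61 cm²
ΣAx_c = (14300.00)(65.00) + (6636.61)(65.00) + (2000.00)(143.33) = 1647546.61 cm³
ΣAy_c = (14300.00)(55.00) + (6636.61)(137.59) + (2000.00)(33.33) = 1766277.59 cm³
x_c = 1647546.61 / 22936.61 = 71.83 cm
y_c = 1766277.59 / 22936.61 = 77.01 cm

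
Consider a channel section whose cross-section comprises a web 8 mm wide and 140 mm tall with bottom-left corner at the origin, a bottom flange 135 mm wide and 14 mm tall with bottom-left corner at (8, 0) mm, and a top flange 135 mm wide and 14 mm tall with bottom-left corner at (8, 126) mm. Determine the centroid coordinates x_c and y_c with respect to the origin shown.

x_c = 59.16 mm, y_c = 70.00 mm

web: A = 8 × 140 = 1120.00, centroid at (4.00, 70.00).
bottom flange: A = 135 × 14 = 1890.00, centroid at (75.50, 7.00).
top flange: A = 135 × 14 = 1890.00, centroid at (75.50, 133.00).
ΣA = 4900.00 mm², ΣAx_c = 289870.00 mm³, ΣAy_c = 343000.00 mm³.
x_c = 289870.00/4900.00 = 59.16 mm; y_c = 343000.00/4900.00 = 70.00 mm.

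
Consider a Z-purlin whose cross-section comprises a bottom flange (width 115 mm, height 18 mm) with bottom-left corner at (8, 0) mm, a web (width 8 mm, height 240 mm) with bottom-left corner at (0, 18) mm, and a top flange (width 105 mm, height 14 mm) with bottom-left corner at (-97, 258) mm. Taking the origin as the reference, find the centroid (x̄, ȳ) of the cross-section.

x̄ = 14.26 mm, ȳ = 123.29 mm

bottom flange: A = 115 × 18 = 2070.00, centroid at (65.50, 9.00).
web: A = 8 × 240 = 1920.00, centroid at (4.00, 138.00).
top flange: A = 105 × 14 = 1470.00, centroid at (-44.50, 265.00).
ΣA = 5460.00 mm², ΣAx̄ = 77850.00 mm³, ΣAȳ = 673140.00 mm³.
x̄ = 77850.00/5460.00 = 14.26 mm; ȳ = 673140.00/5460.00 = 123.29 mm.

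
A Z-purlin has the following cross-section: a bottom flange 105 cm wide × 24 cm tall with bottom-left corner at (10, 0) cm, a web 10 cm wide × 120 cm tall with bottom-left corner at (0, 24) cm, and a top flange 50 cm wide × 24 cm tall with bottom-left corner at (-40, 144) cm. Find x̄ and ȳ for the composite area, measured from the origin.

bottom flange: A = 105 × 24 = 2520.00, centroid at (62.50, 12.00).
web: A = 10 × 120 = 1200.00, centroid at (5.00, 84.00).
top flange: A = 50 × 24 = 1200.00, centroid at (-15.00, 156.00).
ΣA = 4920.00 cm²
ΣAx̄ = (2520.00)(62.50) + (1200.00)(5.00) + (1200.00)(-15.00) = 145500.00 cm³
ΣAȳ = (2520.00)(12.00) + (1200.00)(84.00) + (1200.00)(156.00) = 318240.00 cm³
x̄ = 145500.00 / 4920.00 = 29.57 cm
ȳ = 318240.00 / 4920.00 = 64.68 cm

x̄ = 29.57 cm, ȳ = 64.68 cm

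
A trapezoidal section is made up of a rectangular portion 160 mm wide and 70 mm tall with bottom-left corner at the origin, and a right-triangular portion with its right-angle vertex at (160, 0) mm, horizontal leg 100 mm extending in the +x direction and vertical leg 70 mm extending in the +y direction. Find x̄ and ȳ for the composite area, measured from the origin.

Part | A | x̄ᵢ | ȳᵢ | A·x̄ᵢ | A·ȳᵢ
rectangular portion | 11200.00 | 80.00 | 35.00 | 896000.00 | 392000.00
triangular portion | 3500.00 | 193.33 | 23.33 | 676666.67 | 81666.67
Σ | 14700.00 |  |  | 1572666.67 | 473666.67
x̄ = 1572666.67 / 14700.00 = 106.98 mm
ȳ = 473666.67 / 14700.00 = 32.22 mm

x̄ = 106.98 mm, ȳ = 32.22 mm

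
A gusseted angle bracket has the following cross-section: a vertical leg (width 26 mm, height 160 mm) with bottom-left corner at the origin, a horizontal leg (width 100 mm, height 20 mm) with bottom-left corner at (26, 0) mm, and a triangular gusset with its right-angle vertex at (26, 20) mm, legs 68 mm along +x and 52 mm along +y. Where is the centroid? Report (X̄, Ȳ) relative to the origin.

vertical leg: A = 26 × 160 = 4160.00, centroid at (13.00, 80.00).
horizontal leg: A = 100 × 20 = 2000.00, centroid at (76.00, 10.00).
gusset: A = ½·68·52 = 1768.00, centroid at (48.67, 37.33).
ΣA = 7928.00 mm²
ΣAX̄ = (4160.00)(13.00) + (2000.00)(76.00) + (1768.00)(48.67) = 292122.67 mm³
ΣAȲ = (4160.00)(80.00) + (2000.00)(10.00) + (1768.00)(37.33) = 418805.33 mm³
X̄ = 292122.67 / 7928.00 = 36.85 mm
Ȳ = 418805.33 / 7928.00 = 52.83 mm

X̄ = 36.85 mm, Ȳ = 52.83 mm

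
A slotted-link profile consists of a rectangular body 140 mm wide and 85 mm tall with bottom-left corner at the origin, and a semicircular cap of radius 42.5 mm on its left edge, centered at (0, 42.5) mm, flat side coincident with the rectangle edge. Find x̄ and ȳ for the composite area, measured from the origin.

x̄ = 53.05 mm, ȳ = 42.50 mm

rectangular body: A = 140 × 85 = 11900.00, centroid at (70.00, 42.50).
semicircular end: A = ½π·42.5² = 2837.25, centroid at (-18.04, 42.50).
ΣA = 14737.25 mm², ΣAx̄ = 781822.92 mm³, ΣAȳ = 626333.16 mm³.
x̄ = 781822.92/14737.25 = 53.05 mm; ȳ = 626333.16/14737.25 = 42.50 mm.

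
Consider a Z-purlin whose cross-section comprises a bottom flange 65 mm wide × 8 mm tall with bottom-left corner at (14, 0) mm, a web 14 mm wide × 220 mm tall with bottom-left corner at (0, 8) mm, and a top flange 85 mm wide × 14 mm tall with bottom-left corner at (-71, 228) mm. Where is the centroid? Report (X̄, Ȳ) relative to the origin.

bottom flange: A = 65 × 8 = 520.00, centroid at (46.50, 4.00).
web: A = 14 × 220 = 3080.00, centroid at (7.00, 118.00).
top flange: A = 85 × 14 = 1190.00, centroid at (-28.50, 235.00).
ΣA = 4790.00 mm², ΣAX̄ = 11825.00 mm³, ΣAȲ = 645170.00 mm³.
X̄ = 11825.00/4790.00 = 2.47 mm; Ȳ = 645170.00/4790.00 = 134.69 mm.

X̄ = 2.47 mm, Ȳ = 134.69 mm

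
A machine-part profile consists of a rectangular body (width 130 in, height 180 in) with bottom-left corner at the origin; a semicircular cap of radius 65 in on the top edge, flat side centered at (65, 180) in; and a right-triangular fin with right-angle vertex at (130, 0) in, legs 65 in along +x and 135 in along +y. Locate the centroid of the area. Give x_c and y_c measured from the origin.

rectangular body: A = 130 × 180 = 23400.00, centroid at (65.00, 90.00).
semicircular top: A = ½π·65² = 6636.61, centroid at (65.00, 207.59).
triangular fin: A = ½·65·135 = 4387.50, centroid at (151.67, 45.00).
ΣA = 34424.11 in²
ΣAx_c = (23400.00)(65.00) + (6636.61)(65.00) + (4387.50)(151.67) = 2617817.44 in³
ΣAy_c = (23400.00)(90.00) + (6636.61)(207.59) + (4387.50)(45.00) = 3681111.44 in³
x_c = 2617817.44 / 34424.11 = 76.05 in
y_c = 3681111.44 / 34424.11 = 106.93 in

x_c = 76.05 in, y_c = 106.93 in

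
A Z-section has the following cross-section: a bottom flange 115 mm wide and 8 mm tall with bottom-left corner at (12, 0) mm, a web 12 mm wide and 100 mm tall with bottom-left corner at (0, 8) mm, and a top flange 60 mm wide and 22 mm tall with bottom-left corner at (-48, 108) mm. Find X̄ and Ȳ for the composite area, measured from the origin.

X̄ = 13.77 mm, Ȳ = 66.97 mm

Part | A | x̄ᵢ | ȳᵢ | A·x̄ᵢ | A·ȳᵢ
bottom flange | 920.00 | 69.50 | 4.00 | 63940.00 | 3680.00
web | 1200.00 | 6.00 | 58.00 | 7200.00 | 69600.00
top flange | 1320.00 | -18.00 | 119.00 | -23760.00 | 157080.00
Σ | 3440.00 |  |  | 47380.00 | 230360.00
X̄ = 47380.00 / 3440.00 = 13.77 mm
Ȳ = 230360.00 / 3440.00 = 66.97 mm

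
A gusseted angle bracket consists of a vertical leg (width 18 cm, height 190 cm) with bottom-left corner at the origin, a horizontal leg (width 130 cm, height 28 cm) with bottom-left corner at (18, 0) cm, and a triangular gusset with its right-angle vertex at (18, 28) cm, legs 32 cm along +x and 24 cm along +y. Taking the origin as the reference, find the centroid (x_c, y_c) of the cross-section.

x_c = 46.20 cm, y_c = 52.35 cm

Part | A | x̄ᵢ | ȳᵢ | A·x̄ᵢ | A·ȳᵢ
vertical leg | 3420.00 | 9.00 | 95.00 | 30780.00 | 324900.00
horizontal leg | 3640.00 | 83.00 | 14.00 | 302120.00 | 50960.00
gusset | 384.00 | 28.67 | 36.00 | 11008.00 | 13824.00
Σ | 7444.00 |  |  | 343908.00 | 389684.00
x_c = 343908.00 / 7444.00 = 46.20 cm
y_c = 389684.00 / 7444.00 = 52.35 cm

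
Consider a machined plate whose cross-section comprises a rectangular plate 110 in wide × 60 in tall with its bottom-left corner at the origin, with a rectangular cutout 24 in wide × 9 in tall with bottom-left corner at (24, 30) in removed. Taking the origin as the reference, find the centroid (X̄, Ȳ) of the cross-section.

plate: A = 110 × 60 = 6600.00, centroid at (55.00, 30.00).
hole: A = −(24 × 9) = -216.00, centroid at (36.00, 34.50).
ΣA = 6384.00 in², ΣAX̄ = 355224.00 in³, ΣAȲ = 190548.00 in³.
X̄ = 355224.00/6384.00 = 55.64 in; Ȳ = 190548.00/6384.00 = 29.85 in.

X̄ = 55.64 in, Ȳ = 29.85 in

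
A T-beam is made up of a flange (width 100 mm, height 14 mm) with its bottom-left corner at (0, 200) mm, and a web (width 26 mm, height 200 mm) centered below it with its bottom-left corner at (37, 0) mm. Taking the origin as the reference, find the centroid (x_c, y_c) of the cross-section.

Part | A | x̄ᵢ | ȳᵢ | A·x̄ᵢ | A·ȳᵢ
web | 5200.00 | 50.00 | 100.00 | 260000.00 | 520000.00
flange | 1400.00 | 50.00 | 207.00 | 70000.00 | 289800.00
Σ | 6600.00 |  |  | 330000.00 | 809800.00
x_c = 330000.00 / 6600.00 = 50.00 mm
y_c = 809800.00 / 6600.00 = 122.70 mm

x_c = 50.00 mm, y_c = 122.70 mm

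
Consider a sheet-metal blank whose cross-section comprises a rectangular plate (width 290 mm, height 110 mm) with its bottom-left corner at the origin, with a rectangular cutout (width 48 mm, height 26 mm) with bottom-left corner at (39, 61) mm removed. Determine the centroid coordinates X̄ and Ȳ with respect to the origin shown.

X̄ = 148.34 mm, Ȳ = 54.23 mm

Part | A | x̄ᵢ | ȳᵢ | A·x̄ᵢ | A·ȳᵢ
plate | 31900.00 | 145.00 | 55.00 | 4625500.00 | 1754500.00
hole | -1248.00 | 63.00 | 74.00 | -78624.00 | -92352.00
Σ | 30652.00 |  |  | 4546876.00 | 1662148.00
X̄ = 4546876.00 / 30652.00 = 148.34 mm
Ȳ = 1662148.00 / 30652.00 = 54.23 mm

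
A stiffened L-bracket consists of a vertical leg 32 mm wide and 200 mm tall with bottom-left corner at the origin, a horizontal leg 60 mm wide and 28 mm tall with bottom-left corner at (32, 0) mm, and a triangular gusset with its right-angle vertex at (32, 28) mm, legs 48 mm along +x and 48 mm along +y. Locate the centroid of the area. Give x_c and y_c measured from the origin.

x_c = 28.36 mm, y_c = 77.36 mm

vertical leg: A = 32 × 200 = 6400.00, centroid at (16.00, 100.00).
horizontal leg: A = 60 × 28 = 1680.00, centroid at (62.00, 14.00).
gusset: A = ½·48·48 = 1152.00, centroid at (48.00, 44.00).
ΣA = 9232.00 mm²
ΣAx_c = (6400.00)(16.00) + (1680.00)(62.00) + (1152.00)(48.00) = 261856.00 mm³
ΣAy_c = (6400.00)(100.00) + (1680.00)(14.00) + (1152.00)(44.00) = 714208.00 mm³
x_c = 261856.00 / 9232.00 = 28.36 mm
y_c = 714208.00 / 9232.00 = 77.36 mm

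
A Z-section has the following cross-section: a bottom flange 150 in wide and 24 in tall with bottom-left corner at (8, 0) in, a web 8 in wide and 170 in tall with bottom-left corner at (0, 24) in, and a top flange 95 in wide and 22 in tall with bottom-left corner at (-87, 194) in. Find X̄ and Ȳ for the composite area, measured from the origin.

X̄ = 31.44 in, Ȳ = 87.93 in

bottom flange: A = 150 × 24 = 3600.00, centroid at (83.00, 12.00).
web: A = 8 × 170 = 1360.00, centroid at (4.00, 109.00).
top flange: A = 95 × 22 = 2090.00, centroid at (-39.50, 205.00).
ΣA = 7050.00 in²
ΣAX̄ = (3600.00)(83.00) + (1360.00)(4.00) + (2090.00)(-39.50) = 221685.00 in³
ΣAȲ = (3600.00)(12.00) + (1360.00)(109.00) + (2090.00)(205.00) = 619890.00 in³
X̄ = 221685.00 / 7050.00 = 31.44 in
Ȳ = 619890.00 / 7050.00 = 87.93 in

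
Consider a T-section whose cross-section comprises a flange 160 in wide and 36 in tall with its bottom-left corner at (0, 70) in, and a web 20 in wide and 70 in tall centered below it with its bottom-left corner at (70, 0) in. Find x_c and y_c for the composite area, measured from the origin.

Part | A | x̄ᵢ | ȳᵢ | A·x̄ᵢ | A·ȳᵢ
web | 1400.00 | 80.00 | 35.00 | 112000.00 | 49000.00
flange | 5760.00 | 80.00 | 88.00 | 460800.00 | 506880.00
Σ | 7160.00 |  |  | 572800.00 | 555880.00
x_c = 572800.00 / 7160.00 = 80.00 in
y_c = 555880.00 / 7160.00 = 77.64 in

x_c = 80.00 in, y_c = 77.64 in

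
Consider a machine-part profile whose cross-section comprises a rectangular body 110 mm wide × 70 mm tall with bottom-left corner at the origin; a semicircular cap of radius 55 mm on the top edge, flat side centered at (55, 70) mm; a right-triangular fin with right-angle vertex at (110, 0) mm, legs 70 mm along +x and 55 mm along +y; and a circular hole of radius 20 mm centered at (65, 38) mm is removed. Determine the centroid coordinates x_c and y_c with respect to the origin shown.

x_c = 65.54 mm, y_c = 53.40 mm

rectangular body: A = 110 × 70 = 7700.00, centroid at (55.00, 35.00).
semicircular top: A = ½π·55² = 4751.66, centroid at (55.00, 93.34).
triangular fin: A = ½·70·55 = 1925.00, centroid at (133.33, 18.33).
hole: A = −π·20² = -1256.64, centroid at (65.00, 38.00).
ΣA = 13120.02 mm²
ΣAx_c = (7700.00)(55.00) + (4751.66)(55.00) + (1925.00)(133.33) + (-1256.64)(65.00) = 859826.50 mm³
ΣAy_c = (7700.00)(35.00) + (4751.66)(93.34) + (1925.00)(18.33) + (-1256.64)(38.00) = 700572.25 mm³
x_c = 859826.50 / 13120.02 = 65.54 mm
y_c = 700572.25 / 13120.02 = 53.40 mm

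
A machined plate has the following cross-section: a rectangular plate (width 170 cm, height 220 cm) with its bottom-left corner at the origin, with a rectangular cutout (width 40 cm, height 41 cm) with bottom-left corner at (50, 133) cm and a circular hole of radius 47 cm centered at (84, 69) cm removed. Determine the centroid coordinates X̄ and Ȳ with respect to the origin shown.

X̄ = 86.09 cm, Ȳ = 117.40 cm

plate: A = 170 × 220 = 37400.00, centroid at (85.00, 110.00).
hole 1: A = −(40 × 41) = -1640.00, centroid at (70.00, 153.50).
hole 2: A = −π·47² = -6939.78, centroid at (84.00, 69.00).
ΣA = 28820.22 cm²
ΣAX̄ = (37400.00)(85.00) + (-1640.00)(70.00) + (-6939.78)(84.00) = 2481258.63 cm³
ΣAȲ = (37400.00)(110.00) + (-1640.00)(153.50) + (-6939.78)(69.00) = 3383415.31 cm³
X̄ = 2481258.63 / 28820.22 = 86.09 cm
Ȳ = 3383415.31 / 28820.22 = 117.40 cm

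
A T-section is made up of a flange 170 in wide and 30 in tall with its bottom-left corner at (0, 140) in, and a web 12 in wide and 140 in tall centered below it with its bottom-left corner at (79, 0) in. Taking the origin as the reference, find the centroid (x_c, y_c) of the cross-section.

web: A = 12 × 140 = 1680.00, centroid at (85.00, 70.00).
flange: A = 170 × 30 = 5100.00, centroid at (85.00, 155.00).
ΣA = 6780.00 in²
ΣAx_c = (1680.00)(85.00) + (5100.00)(85.00) = 576300.00 in³
ΣAy_c = (1680.00)(70.00) + (5100.00)(155.00) = 908100.00 in³
x_c = 576300.00 / 6780.00 = 85.00 in
y_c = 908100.00 / 6780.00 = 133.94 in

x_c = 85.00 in, y_c = 133.94 in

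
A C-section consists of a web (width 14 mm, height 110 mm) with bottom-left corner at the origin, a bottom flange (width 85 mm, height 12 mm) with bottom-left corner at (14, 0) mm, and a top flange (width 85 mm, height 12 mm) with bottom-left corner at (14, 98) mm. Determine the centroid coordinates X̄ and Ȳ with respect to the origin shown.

web: A = 14 × 110 = 1540.00, centroid at (7.00, 55.00).
bottom flange: A = 85 × 12 = 1020.00, centroid at (56.50, 6.00).
top flange: A = 85 × 12 = 1020.00, centroid at (56.50, 104.00).
ΣA = 3580.00 mm², ΣAX̄ = 126040.00 mm³, ΣAȲ = 196900.00 mm³.
X̄ = 126040.00/3580.00 = 35.21 mm; Ȳ = 196900.00/3580.00 = 55.00 mm.

X̄ = 35.21 mm, Ȳ = 55.00 mm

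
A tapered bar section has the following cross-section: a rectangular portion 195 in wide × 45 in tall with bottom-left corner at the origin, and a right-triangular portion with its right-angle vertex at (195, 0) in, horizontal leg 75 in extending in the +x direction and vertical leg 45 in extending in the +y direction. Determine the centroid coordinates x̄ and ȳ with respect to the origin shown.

x̄ = 117.26 in, ȳ = 21.29 in

Part | A | x̄ᵢ | ȳᵢ | A·x̄ᵢ | A·ȳᵢ
rectangular portion | 8775.00 | 97.50 | 22.50 | 855562.50 | 197437.50
triangular portion | 1687.50 | 220.00 | 15.00 | 371250.00 | 25312.50
Σ | 10462.50 |  |  | 1226812.50 | 222750.00
x̄ = 1226812.50 / 10462.50 = 117.26 in
ȳ = 222750.00 / 10462.50 = 21.29 in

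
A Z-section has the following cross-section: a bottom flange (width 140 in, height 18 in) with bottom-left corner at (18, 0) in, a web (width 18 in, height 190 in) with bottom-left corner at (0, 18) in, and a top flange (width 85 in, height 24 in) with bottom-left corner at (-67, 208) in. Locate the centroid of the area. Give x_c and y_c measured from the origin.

bottom flange: A = 140 × 18 = 2520.00, centroid at (88.00, 9.00).
web: A = 18 × 190 = 3420.00, centroid at (9.00, 113.00).
top flange: A = 85 × 24 = 2040.00, centroid at (-24.50, 220.00).
ΣA = 7980.00 in²
ΣAx_c = (2520.00)(88.00) + (3420.00)(9.00) + (2040.00)(-24.50) = 202560.00 in³
ΣAy_c = (2520.00)(9.00) + (3420.00)(113.00) + (2040.00)(220.00) = 857940.00 in³
x_c = 202560.00 / 7980.00 = 25.38 in
y_c = 857940.00 / 7980.00 = 107.51 in

x_c = 25.38 in, y_c = 107.51 in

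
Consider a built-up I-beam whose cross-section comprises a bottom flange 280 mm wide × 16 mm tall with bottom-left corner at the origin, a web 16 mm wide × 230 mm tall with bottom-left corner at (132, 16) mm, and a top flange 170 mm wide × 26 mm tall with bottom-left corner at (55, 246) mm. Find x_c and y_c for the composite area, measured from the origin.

x_c = 140.00 mm, y_c = 132.17 mm

Part | A | x̄ᵢ | ȳᵢ | A·x̄ᵢ | A·ȳᵢ
bottom flange | 4480.00 | 140.00 | 8.00 | 627200.00 | 35840.00
web | 3680.00 | 140.00 | 131.00 | 515200.00 | 482080.00
top flange | 4420.00 | 140.00 | 259.00 | 618800.00 | 1144780.00
Σ | 12580.00 |  |  | 1761200.00 | 1662700.00
x_c = 1761200.00 / 12580.00 = 140.00 mm
y_c = 1662700.00 / 12580.00 = 132.17 mm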